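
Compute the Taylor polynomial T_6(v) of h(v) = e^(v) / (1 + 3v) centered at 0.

376093*v^6/720 - 10447*v^5/60 + 1393*v^4/24 - 58*v^3/3 + 13*v^2/2 - 2*v + 1

Take the Cauchy product of the two expansions.
h(0) = 1
h′(0) = -2
h′′(0) = 13
h′′′(0) = -116
h^(4)(0) = 1393
h^(5)(0) = -20894
h^(6)(0) = 376093
Dividing each by k! gives the coefficients c_0, ..., c_6.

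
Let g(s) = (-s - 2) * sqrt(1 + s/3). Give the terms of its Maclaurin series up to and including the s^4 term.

-7*s^4/5184 + s^3/108 - 5*s^2/36 - 4*s/3 - 2

Multiply each power in the prefactor through the base expansion.
[s^0] = -2;  [s^1] = -4/3;  [s^2] = -5/36;  [s^3] = 1/108;  [s^4] = -7/5184.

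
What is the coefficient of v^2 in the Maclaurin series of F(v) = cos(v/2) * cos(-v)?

Multiply the two series term by term and collect like powers.
F(0) = 1
F′(0) = 0
F′′(0) = -5/4
So c_2 = F′′(0)/2! = -5/8.

-5/8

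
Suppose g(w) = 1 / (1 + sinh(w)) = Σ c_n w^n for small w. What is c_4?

Write 1/(1+u) = 1 - u + u^2 - u^3 + ... and substitute the series for u.
g(0) = 1
g′(0) = -1
g′′(0) = 2
g′′′(0) = -7
g^(4)(0) = 32

4/3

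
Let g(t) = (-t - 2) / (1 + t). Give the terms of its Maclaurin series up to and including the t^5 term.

t^5 - t^4 + t^3 - t^2 + t - 2

Shift and add copies of the series according to the polynomial's terms.
[t^0] = -2;  [t^1] = 1;  [t^2] = -1;  [t^3] = 1;  [t^4] = -1;  [t^5] = 1.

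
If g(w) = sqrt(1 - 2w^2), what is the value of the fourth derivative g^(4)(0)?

Use the known series and substitute for the argument.
From the series, [w^4] g = -1/2; multiply by 4! = 24 to get -12.

-12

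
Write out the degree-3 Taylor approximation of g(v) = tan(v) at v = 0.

v^3/3 + v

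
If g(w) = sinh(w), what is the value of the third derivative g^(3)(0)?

The coefficient of w^3 in the expansion is 1/6, so g′′′(0) = 3! * (1/6) = 1.

1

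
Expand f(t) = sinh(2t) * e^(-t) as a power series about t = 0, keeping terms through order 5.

Multiply the two series term by term and collect like powers.
[t^0] = 0;  [t^1] = 2;  [t^2] = -2;  [t^3] = 7/3;  [t^4] = -5/3;  [t^5] = 61/60.

61*t^5/60 - 5*t^4/3 + 7*t^3/3 - 2*t^2 + 2*t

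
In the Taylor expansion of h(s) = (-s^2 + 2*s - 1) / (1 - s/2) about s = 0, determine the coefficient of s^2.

-1/4

Distribute the polynomial across the series and collect like powers.
[s^0] = -1;  [s^1] = 3/2;  [s^2] = -1/4.
So c_2 = h′′(0)/2! = -1/4.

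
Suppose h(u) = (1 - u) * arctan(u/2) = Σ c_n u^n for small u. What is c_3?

Multiply each power in the prefactor through the base expansion.

-1/24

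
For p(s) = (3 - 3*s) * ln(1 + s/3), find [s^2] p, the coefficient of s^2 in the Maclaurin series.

-7/6

Distribute the polynomial across the series and collect like powers.
p(0) = 0
p′(0) = 1
p′′(0) = -7/3
So c_2 = p′′(0)/2! = -7/6.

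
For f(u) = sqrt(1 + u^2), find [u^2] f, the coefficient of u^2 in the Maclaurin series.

1/2

Apply the Taylor formula c_k = f^(k)(a)/k!.
f(0) = 1
f′(0) = 0
f′′(0) = 1
Dividing each by k! gives the coefficients c_0, ..., c_2.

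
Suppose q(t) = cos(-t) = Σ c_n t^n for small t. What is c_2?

q(0) = 1
q′(0) = 0
q′′(0) = -1

-1/2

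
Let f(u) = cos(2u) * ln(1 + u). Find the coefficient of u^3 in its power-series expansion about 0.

Take the Cauchy product of the two expansions.
f(0) = 0
f′(0) = 1
f′′(0) = -1
f′′′(0) = -10
Then c_k = f^(k)(0)/k! gives each Taylor coefficient.

-5/3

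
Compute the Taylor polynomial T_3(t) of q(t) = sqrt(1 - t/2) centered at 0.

Apply the Taylor formula c_k = f^(k)(a)/k!.

-t^3/128 - t^2/32 - t/4 + 1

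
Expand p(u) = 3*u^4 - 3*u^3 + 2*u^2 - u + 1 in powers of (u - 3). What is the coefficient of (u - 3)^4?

3

[(u - 3)^0] = 178;  [(u - 3)^1] = 254;  [(u - 3)^2] = 137;  [(u - 3)^3] = 33;  [(u - 3)^4] = 3.
So c_4 = p^(4)(3)/4! = 3.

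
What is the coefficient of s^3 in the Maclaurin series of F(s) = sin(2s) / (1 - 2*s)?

Expand 1/(denominator) as a geometric series and multiply by the numerator's series.
F(0) = 0
F′(0) = 2
F′′(0) = 8
F′′′(0) = 40
The Taylor polynomial is Σ F^(k)(0)/k! · s^k.

20/3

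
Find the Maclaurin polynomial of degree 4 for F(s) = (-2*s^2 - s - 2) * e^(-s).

-11*s^4/12 + 11*s^3/6 - 2*s^2 + s - 2

Distribute the polynomial across the series and collect like powers.
F(0) = -2
F′(0) = 1
F′′(0) = -4
F′′′(0) = 11
F^(4)(0) = -22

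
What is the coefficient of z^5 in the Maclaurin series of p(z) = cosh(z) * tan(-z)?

Multiply the two series term by term and collect like powers.
p(0) = 0
p′(0) = -1
p′′(0) = 0
p′′′(0) = -5
p^(4)(0) = 0
p^(5)(0) = -41
So c_5 = p^(5)(0)/5! = -41/120.

-41/120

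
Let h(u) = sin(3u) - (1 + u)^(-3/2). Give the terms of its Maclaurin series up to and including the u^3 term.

Add the two expansions coefficient-wise.
[u^0] = -1;  [u^1] = 9/2;  [u^2] = -15/8;  [u^3] = -37/16.

-37*u^3/16 - 15*u^2/8 + 9*u/2 - 1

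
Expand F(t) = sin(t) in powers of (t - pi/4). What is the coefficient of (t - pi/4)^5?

sqrt(2)/240

Apply the Taylor formula c_k = f^(k)(a)/k!.
F(pi/4) = sqrt(2)/2
F′(pi/4) = sqrt(2)/2
F′′(pi/4) = -sqrt(2)/2
F′′′(pi/4) = -sqrt(2)/2
F^(4)(pi/4) = sqrt(2)/2
F^(5)(pi/4) = sqrt(2)/2
So c_5 = F^(5)(pi/4)/5! = sqrt(2)/240.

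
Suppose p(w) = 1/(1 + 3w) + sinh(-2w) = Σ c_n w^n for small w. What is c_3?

-85/3

Add the two expansions coefficient-wise.
p(0) = 1
p′(0) = -5
p′′(0) = 18
p′′′(0) = -170
The Taylor polynomial is Σ p^(k)(0)/k! · w^k.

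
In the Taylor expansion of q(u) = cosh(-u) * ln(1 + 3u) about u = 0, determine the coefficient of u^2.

Expand each factor separately, then convolve coefficients.
q(0) = 0
q′(0) = 3
q′′(0) = -9

-9/2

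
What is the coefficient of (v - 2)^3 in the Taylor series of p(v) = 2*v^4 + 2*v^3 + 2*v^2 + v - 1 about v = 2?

[(v - 2)^0] = 57;  [(v - 2)^1] = 97;  [(v - 2)^2] = 62;  [(v - 2)^3] = 18.

18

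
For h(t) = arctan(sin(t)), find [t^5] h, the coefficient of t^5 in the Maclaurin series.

Plug the Maclaurin series of the inner function into that of the outer and collect terms.
h(0) = 0
h′(0) = 1
h′′(0) = 0
h′′′(0) = -3
h^(4)(0) = 0
h^(5)(0) = 45

3/8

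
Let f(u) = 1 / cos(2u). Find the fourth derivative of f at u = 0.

Write the quotient as an unknown series and match coefficients against numerator = denominator · series.
The coefficient of u^4 in the expansion is 10/3, so f^(4)(0) = 4! * (10/3) = 80.

80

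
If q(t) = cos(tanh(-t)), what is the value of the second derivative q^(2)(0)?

-1

Substitute the inner expansion into the outer series and collect powers.
From the series, [t^2] q = -1/2; multiply by 2! = 2 to get -1.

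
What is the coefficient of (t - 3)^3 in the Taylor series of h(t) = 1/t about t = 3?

-1/81

h(3) = 1/3
h′(3) = -1/9
h′′(3) = 2/27
h′′′(3) = -2/27
Dividing each by k! gives the coefficients c_0, ..., c_3.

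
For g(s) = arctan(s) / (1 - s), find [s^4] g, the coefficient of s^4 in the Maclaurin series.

Multiply the numerator's expansion by the denominator's geometric series.
So c_4 = g^(4)(0)/4! = 2/3.

2/3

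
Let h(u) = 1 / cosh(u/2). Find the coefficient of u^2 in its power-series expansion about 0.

-1/8

Write the quotient as an unknown series and match coefficients against numerator = denominator · series.
h(0) = 1
h′(0) = 0
h′′(0) = -1/4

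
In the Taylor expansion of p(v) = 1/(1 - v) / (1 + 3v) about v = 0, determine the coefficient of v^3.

-20

Write out both Maclaurin series and multiply, keeping only the needed powers.
[v^0] = 1;  [v^1] = -2;  [v^2] = 7;  [v^3] = -20.
So c_3 = p′′′(0)/3! = -20.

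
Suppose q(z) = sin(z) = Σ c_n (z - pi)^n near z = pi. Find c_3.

Differentiate repeatedly and evaluate at the center.
q(pi) = 0
q′(pi) = -1
q′′(pi) = 0
q′′′(pi) = 1
Dividing each by k! gives the coefficients c_0, ..., c_3.

1/6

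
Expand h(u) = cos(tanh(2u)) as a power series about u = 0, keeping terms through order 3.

Let u equal the inner series; expand the outer function in u and truncate.
[u^0] = 1;  [u^1] = 0;  [u^2] = -2;  [u^3] = 0.

1 - 2*u^2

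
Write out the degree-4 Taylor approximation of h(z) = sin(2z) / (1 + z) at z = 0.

-2*z^4/3 + 2*z^3/3 - 2*z^2 + 2*z

Expand each factor separately, then convolve coefficients.
[z^0] = 0;  [z^1] = 2;  [z^2] = -2;  [z^3] = 2/3;  [z^4] = -2/3.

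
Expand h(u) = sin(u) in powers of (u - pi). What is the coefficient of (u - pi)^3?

c_3 = h′′′(pi)/3! = 1/6.

1/6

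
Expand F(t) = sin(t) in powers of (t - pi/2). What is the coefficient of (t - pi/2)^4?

1/24

Use the known series and substitute for the argument.
F(pi/2) = 1
F′(pi/2) = 0
F′′(pi/2) = -1
F′′′(pi/2) = 0
F^(4)(pi/2) = 1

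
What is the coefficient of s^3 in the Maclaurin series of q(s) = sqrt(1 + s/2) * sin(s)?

Take the Cauchy product of the two expansions.
[s^0] = 0;  [s^1] = 1;  [s^2] = 1/4;  [s^3] = -19/96.
So c_3 = q′′′(0)/3! = -19/96.

-19/96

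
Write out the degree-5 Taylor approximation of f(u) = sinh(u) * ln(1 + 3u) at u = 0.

-21*u^5 + 19*u^4/2 - 9*u^3/2 + 3*u^2

Write out both Maclaurin series and multiply, keeping only the needed powers.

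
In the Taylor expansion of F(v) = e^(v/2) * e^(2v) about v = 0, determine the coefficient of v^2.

Take the Cauchy product of the two expansions.
F(0) = 1
F′(0) = 5/2
F′′(0) = 25/4

25/8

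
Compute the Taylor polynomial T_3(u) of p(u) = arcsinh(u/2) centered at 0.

-u^3/48 + u/2

p(0) = 0
p′(0) = 1/2
p′′(0) = 0
p′′′(0) = -1/8
The Taylor polynomial is Σ p^(k)(0)/k! · u^k.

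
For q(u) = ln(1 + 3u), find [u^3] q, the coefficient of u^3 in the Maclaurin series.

Apply the Taylor formula c_k = f^(k)(a)/k!.
q(0) = 0
q′(0) = 3
q′′(0) = -9
q′′′(0) = 54

9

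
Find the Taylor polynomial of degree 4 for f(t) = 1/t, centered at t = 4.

(t - 4)^4/1024 - (t - 4)^3/256 + (t - 4)^2/64 - (t - 4)/16 + 1/4

Apply the Taylor formula c_k = f^(k)(a)/k!.
f(4) = 1/4
f′(4) = -1/16
f′′(4) = 1/32
f′′′(4) = -3/128
f^(4)(4) = 3/128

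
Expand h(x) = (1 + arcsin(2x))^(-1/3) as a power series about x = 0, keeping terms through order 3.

Compose series: expand the inner function first, then feed it into the outer expansion.
h(0) = 1
h′(0) = -2/3
h′′(0) = 16/9
h′′′(0) = -296/27
Then c_k = h^(k)(0)/k! gives each Taylor coefficient.

-148*x^3/81 + 8*x^2/9 - 2*x/3 + 1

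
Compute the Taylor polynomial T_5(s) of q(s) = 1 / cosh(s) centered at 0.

Invert the denominator's series and multiply.
q(0) = 1
q′(0) = 0
q′′(0) = -1
q′′′(0) = 0
q^(4)(0) = 5
q^(5)(0) = 0
Then c_k = q^(k)(0)/k! gives each Taylor coefficient.

5*s^4/24 - s^2/2 + 1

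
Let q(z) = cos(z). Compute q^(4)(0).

1

The coefficient of z^4 in the expansion is 1/24, so q^(4)(0) = 4! * (1/24) = 1.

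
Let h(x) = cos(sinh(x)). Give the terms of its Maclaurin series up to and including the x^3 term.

Let u equal the inner series; expand the outer function in u and truncate.
h(0) = 1
h′(0) = 0
h′′(0) = -1
h′′′(0) = 0
Then c_k = h^(k)(0)/k! gives each Taylor coefficient.

1 - x^2/2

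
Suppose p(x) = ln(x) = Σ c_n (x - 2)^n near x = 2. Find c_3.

[(x - 2)^0] = ln(2);  [(x - 2)^1] = 1/2;  [(x - 2)^2] = -1/8;  [(x - 2)^3] = 1/24.

1/24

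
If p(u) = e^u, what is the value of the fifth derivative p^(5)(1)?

e

The coefficient of (u - 1)^5 in the expansion is e/120, so p^(5)(1) = 5! * (e/120) = e.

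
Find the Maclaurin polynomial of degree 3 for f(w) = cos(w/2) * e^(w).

Expand each factor separately, then convolve coefficients.
[w^0] = 1;  [w^1] = 1;  [w^2] = 3/8;  [w^3] = 1/24.

w^3/24 + 3*w^2/8 + w + 1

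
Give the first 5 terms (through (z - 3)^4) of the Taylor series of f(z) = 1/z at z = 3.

(z - 3)^4/243 - (z - 3)^3/81 + (z - 3)^2/27 - (z - 3)/9 + 1/3

f(3) = 1/3
f′(3) = -1/9
f′′(3) = 2/27
f′′′(3) = -2/27
f^(4)(3) = 8/81
The Taylor polynomial is Σ f^(k)(3)/k! · (z - 3)^k.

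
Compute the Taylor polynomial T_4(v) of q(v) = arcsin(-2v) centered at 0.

q(0) = 0
q′(0) = -2
q′′(0) = 0
q′′′(0) = -8
q^(4)(0) = 0

-4*v^3/3 - 2*v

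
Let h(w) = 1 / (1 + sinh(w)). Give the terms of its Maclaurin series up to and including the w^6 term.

77*w^6/45 - 181*w^5/120 + 4*w^4/3 - 7*w^3/6 + w^2 - w + 1

Expand as Σ (-1)^k u^k with u equal to the inner function's series.
[w^0] = 1;  [w^1] = -1;  [w^2] = 1;  [w^3] = -7/6;  [w^4] = 4/3;  [w^5] = -181/120;  [w^6] = 77/45.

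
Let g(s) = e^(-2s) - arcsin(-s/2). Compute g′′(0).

4

Add the two expansions coefficient-wise.
From the series, [s^2] g = 2; multiply by 2! = 2 to get 4.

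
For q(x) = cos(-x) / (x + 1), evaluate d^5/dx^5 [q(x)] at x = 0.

-65

Expand 1/(denominator) as a geometric series and multiply by the numerator's series.
The coefficient of x^5 in the expansion is -13/24, so q^(5)(0) = 5! * (-13/24) = -65.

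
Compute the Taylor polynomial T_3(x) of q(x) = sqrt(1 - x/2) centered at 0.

-x^3/128 - x^2/32 - x/4 + 1

q(0) = 1
q′(0) = -1/4
q′′(0) = -1/16
q′′′(0) = -3/64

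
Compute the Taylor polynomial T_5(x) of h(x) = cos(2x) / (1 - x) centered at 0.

Write out both Maclaurin series and multiply, keeping only the needed powers.
[x^0] = 1;  [x^1] = 1;  [x^2] = -1;  [x^3] = -1;  [x^4] = -1/3;  [x^5] = -1/3.

-x^5/3 - x^4/3 - x^3 - x^2 + x + 1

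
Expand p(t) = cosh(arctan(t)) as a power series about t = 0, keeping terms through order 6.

Substitute the inner expansion into the outer series and collect powers.
[t^0] = 1;  [t^1] = 0;  [t^2] = 1/2;  [t^3] = 0;  [t^4] = -7/24;  [t^5] = 0;  [t^6] = 29/144.

29*t^6/144 - 7*t^4/24 + t^2/2 + 1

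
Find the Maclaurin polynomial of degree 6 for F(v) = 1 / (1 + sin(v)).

Use the geometric series for the reciprocal, then substitute.

17*v^6/45 - 61*v^5/120 + 2*v^4/3 - 5*v^3/6 + v^2 - v + 1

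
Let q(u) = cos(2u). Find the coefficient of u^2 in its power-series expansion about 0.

-2

q(0) = 1
q′(0) = 0
q′′(0) = -4
So c_2 = q′′(0)/2! = -2.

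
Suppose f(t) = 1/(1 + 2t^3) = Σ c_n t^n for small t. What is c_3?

-2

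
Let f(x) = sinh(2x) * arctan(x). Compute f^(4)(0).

Multiply the two series term by term and collect like powers.
The coefficient of x^4 in the expansion is 2/3, so f^(4)(0) = 4! * (2/3) = 16.

16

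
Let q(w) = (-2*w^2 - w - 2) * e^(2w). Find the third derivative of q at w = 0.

Multiply each power in the prefactor through the base expansion.
The coefficient of w^3 in the expansion is -26/3, so q′′′(0) = 3! * (-26/3) = -52.

-52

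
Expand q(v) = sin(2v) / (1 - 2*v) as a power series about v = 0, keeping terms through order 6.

808*v^6/15 + 404*v^5/15 + 40*v^4/3 + 20*v^3/3 + 4*v^2 + 2*v

Expand 1/(denominator) as a geometric series and multiply by the numerator's series.
q(0) = 0
q′(0) = 2
q′′(0) = 8
q′′′(0) = 40
q^(4)(0) = 320
q^(5)(0) = 3232
q^(6)(0) = 38784
The Taylor polynomial is Σ q^(k)(0)/k! · v^k.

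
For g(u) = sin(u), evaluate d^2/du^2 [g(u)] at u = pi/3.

-sqrt(3)/2

The coefficient of (u - pi/3)^2 in the expansion is -sqrt(3)/4, so g′′(pi/3) = 2! * (-sqrt(3)/4) = -sqrt(3)/2.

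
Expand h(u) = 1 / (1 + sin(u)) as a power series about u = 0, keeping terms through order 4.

Expand as Σ (-1)^k u^k with u equal to the inner function's series.
h(0) = 1
h′(0) = -1
h′′(0) = 2
h′′′(0) = -5
h^(4)(0) = 16
Dividing each by k! gives the coefficients c_0, ..., c_4.

2*u^4/3 - 5*u^3/6 + u^2 - u + 1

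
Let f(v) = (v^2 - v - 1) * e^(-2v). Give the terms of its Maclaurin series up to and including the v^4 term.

Distribute the polynomial across the series and collect like powers.
f(0) = -1
f′(0) = 1
f′′(0) = 2
f′′′(0) = -16
f^(4)(0) = 64

8*v^4/3 - 8*v^3/3 + v^2 + v - 1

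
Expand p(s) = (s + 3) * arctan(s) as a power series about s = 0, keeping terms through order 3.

-s^3 + s^2 + 3*s

Multiply each power in the prefactor through the base expansion.
p(0) = 0
p′(0) = 3
p′′(0) = 2
p′′′(0) = -6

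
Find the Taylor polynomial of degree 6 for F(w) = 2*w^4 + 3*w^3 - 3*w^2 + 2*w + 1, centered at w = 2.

2*(w - 2)^4 + 19*(w - 2)^3 + 63*(w - 2)^2 + 90*(w - 2) + 49

Compute the successive derivatives at the expansion point and divide by k!.
[(w - 2)^0] = 49;  [(w - 2)^1] = 90;  [(w - 2)^2] = 63;  [(w - 2)^3] = 19;  [(w - 2)^4] = 2;  [(w - 2)^5] = 0;  [(w - 2)^6] = 0.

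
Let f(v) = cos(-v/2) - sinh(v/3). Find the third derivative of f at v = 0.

Combine the two series term by term.
The coefficient of v^3 in the expansion is -1/162, so f′′′(0) = 3! * (-1/162) = -1/27.

-1/27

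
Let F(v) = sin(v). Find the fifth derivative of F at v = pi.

-1

The coefficient of (v - pi)^5 in the expansion is -1/120, so F^(5)(pi) = 5! * (-1/120) = -1.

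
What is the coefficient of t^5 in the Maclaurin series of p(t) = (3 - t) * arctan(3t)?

Multiply each power in the prefactor through the base expansion.
[t^0] = 0;  [t^1] = 9;  [t^2] = -3;  [t^3] = -27;  [t^4] = 9;  [t^5] = 729/5.
So c_5 = p^(5)(0)/5! = 729/5.

729/5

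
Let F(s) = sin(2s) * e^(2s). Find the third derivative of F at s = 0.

16

Write out both Maclaurin series and multiply, keeping only the needed powers.
The coefficient of s^3 in the expansion is 8/3, so F′′′(0) = 3! * (8/3) = 16.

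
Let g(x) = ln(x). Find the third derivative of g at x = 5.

The coefficient of (x - 5)^3 in the expansion is 1/375, so g′′′(5) = 3! * (1/375) = 2/125.

2/125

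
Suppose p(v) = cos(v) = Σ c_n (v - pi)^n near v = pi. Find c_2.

[(v - pi)^0] = -1;  [(v - pi)^1] = 0;  [(v - pi)^2] = 1/2.
So c_2 = p′′(pi)/2! = 1/2.

1/2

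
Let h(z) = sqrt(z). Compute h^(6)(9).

-35/419904

Apply the Taylor formula c_k = f^(k)(a)/k!.
From the series, [(z - 9)^6] h = -7/60466176; multiply by 6! = 720 to get -35/419904.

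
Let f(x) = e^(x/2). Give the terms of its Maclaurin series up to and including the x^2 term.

x^2/8 + x/2 + 1

f(0) = 1
f′(0) = 1/2
f′′(0) = 1/4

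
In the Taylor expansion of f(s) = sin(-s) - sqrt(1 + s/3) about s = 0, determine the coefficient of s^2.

1/72

Expand each term separately and add.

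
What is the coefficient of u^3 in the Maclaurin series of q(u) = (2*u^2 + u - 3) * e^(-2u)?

2

Multiply each power in the prefactor through the base expansion.
[u^0] = -3;  [u^1] = 7;  [u^2] = -6;  [u^3] = 2.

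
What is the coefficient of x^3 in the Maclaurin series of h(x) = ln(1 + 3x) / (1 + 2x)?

30

Multiply the two series term by term and collect like powers.
h(0) = 0
h′(0) = 3
h′′(0) = -21
h′′′(0) = 180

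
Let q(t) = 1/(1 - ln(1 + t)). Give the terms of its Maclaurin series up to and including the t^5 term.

Let u equal the inner series; expand the outer function in u and truncate.

7*t^5/60 + t^4/6 + t^3/3 + t^2/2 + t + 1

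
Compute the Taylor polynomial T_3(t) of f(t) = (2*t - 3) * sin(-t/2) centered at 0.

Distribute the polynomial across the series and collect like powers.
f(0) = 0
f′(0) = 3/2
f′′(0) = -2
f′′′(0) = -3/8
Dividing each by k! gives the coefficients c_0, ..., c_3.

-t^3/16 - t^2 + 3*t/2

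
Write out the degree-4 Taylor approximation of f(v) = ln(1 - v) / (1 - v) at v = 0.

Expand 1/(denominator) as a geometric series and multiply by the numerator's series.
f(0) = 0
f′(0) = -1
f′′(0) = -3
f′′′(0) = -11
f^(4)(0) = -50

-25*v^4/12 - 11*v^3/6 - 3*v^2/2 - v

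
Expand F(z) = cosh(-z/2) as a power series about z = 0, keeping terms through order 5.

z^4/384 + z^2/8 + 1

Differentiate repeatedly and evaluate at the center.
F(0) = 1
F′(0) = 0
F′′(0) = 1/4
F′′′(0) = 0
F^(4)(0) = 1/16
F^(5)(0) = 0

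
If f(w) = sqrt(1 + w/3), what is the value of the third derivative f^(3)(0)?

From the series, [w^3] f = 1/432; multiply by 3! = 6 to get 1/72.

1/72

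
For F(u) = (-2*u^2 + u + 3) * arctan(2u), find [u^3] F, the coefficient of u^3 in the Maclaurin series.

Distribute the polynomial across the series and collect like powers.
[u^0] = 0;  [u^1] = 6;  [u^2] = 2;  [u^3] = -12.
So c_3 = F′′′(0)/3! = -12.

-12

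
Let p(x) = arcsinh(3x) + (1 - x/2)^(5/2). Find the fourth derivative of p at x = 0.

-15/256

Combine the two series term by term.
The coefficient of x^4 in the expansion is -5/2048, so p^(4)(0) = 4! * (-5/2048) = -15/256.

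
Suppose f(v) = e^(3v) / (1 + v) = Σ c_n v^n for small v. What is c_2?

5/2

Expand each factor separately, then convolve coefficients.
f(0) = 1
f′(0) = 2
f′′(0) = 5
Dividing each by k! gives the coefficients c_0, ..., c_2.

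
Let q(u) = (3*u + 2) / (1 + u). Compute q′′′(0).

Distribute the polynomial across the series and collect like powers.
From the series, [u^3] q = 1; multiply by 3! = 6 to get 6.

6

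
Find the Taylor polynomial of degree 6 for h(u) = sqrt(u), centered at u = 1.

h(1) = 1
h′(1) = 1/2
h′′(1) = -1/4
h′′′(1) = 3/8
h^(4)(1) = -15/16
h^(5)(1) = 105/32
h^(6)(1) = -945/64

-21*(u - 1)^6/1024 + 7*(u - 1)^5/256 - 5*(u - 1)^4/128 + (u - 1)^3/16 - (u - 1)^2/8 + (u - 1)/2 + 1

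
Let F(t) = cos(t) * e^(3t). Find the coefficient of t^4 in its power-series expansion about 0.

Take the Cauchy product of the two expansions.
[t^0] = 1;  [t^1] = 3;  [t^2] = 4;  [t^3] = 3;  [t^4] = 7/6.

7/6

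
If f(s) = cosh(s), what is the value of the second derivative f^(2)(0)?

1

From the series, [s^2] f = 1/2; multiply by 2! = 2 to get 1.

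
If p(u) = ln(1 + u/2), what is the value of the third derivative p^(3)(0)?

1/4

The coefficient of u^3 in the expansion is 1/24, so p′′′(0) = 3! * (1/24) = 1/4.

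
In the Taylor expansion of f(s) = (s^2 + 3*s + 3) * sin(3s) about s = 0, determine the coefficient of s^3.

-21/2

Shift and add copies of the series according to the polynomial's terms.
f(0) = 0
f′(0) = 9
f′′(0) = 18
f′′′(0) = -63
Dividing each by k! gives the coefficients c_0, ..., c_3.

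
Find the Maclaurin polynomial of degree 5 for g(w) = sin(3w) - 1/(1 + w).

Add the two expansions coefficient-wise.
[w^0] = -1;  [w^1] = 4;  [w^2] = -1;  [w^3] = -7/2;  [w^4] = -1;  [w^5] = 121/40.

121*w^5/40 - w^4 - 7*w^3/2 - w^2 + 4*w - 1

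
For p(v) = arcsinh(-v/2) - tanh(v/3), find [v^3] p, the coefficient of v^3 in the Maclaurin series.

Add the two expansions coefficient-wise.
p(0) = 0
p′(0) = -5/6
p′′(0) = 0
p′′′(0) = 43/216
So c_3 = p′′′(0)/3! = 43/1296.

43/1296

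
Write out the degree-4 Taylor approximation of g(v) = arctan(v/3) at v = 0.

[v^0] = 0;  [v^1] = 1/3;  [v^2] = 0;  [v^3] = -1/81;  [v^4] = 0.

-v^3/81 + v/3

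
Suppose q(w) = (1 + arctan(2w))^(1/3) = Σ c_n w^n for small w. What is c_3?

Plug the Maclaurin series of the inner function into that of the outer and collect terms.
q(0) = 1
q′(0) = 2/3
q′′(0) = -8/9
q′′′(0) = -64/27
So c_3 = q′′′(0)/3! = -32/81.

-32/81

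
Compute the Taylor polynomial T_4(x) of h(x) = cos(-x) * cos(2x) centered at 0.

41*x^4/24 - 5*x^2/2 + 1

Expand each factor separately, then convolve coefficients.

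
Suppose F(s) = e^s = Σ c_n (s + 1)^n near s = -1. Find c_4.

Use the known series and substitute for the argument.

e^(-1)/24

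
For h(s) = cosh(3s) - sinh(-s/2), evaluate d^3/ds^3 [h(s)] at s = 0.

1/8

Combine the two series term by term.
The coefficient of s^3 in the expansion is 1/48, so h′′′(0) = 3! * (1/48) = 1/8.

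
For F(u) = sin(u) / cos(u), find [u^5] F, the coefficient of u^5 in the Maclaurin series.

Invert the denominator's series and multiply.
F(0) = 0
F′(0) = 1
F′′(0) = 0
F′′′(0) = 2
F^(4)(0) = 0
F^(5)(0) = 16
So c_5 = F^(5)(0)/5! = 2/15.

2/15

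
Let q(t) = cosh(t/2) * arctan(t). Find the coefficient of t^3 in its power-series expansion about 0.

-5/24

Write out both Maclaurin series and multiply, keeping only the needed powers.
q(0) = 0
q′(0) = 1
q′′(0) = 0
q′′′(0) = -5/4
Dividing each by k! gives the coefficients c_0, ..., c_3.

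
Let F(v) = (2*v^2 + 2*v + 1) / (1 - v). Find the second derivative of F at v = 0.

Shift and add copies of the series according to the polynomial's terms.
The coefficient of v^2 in the expansion is 5, so F′′(0) = 2! * (5) = 10.

10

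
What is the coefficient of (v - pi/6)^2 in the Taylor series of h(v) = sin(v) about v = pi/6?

Compute the successive derivatives at the expansion point and divide by k!.

-1/4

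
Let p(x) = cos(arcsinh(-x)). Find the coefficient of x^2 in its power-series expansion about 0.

Substitute the inner expansion into the outer series and collect powers.
[x^0] = 1;  [x^1] = 0;  [x^2] = -1/2.
So c_2 = p′′(0)/2! = -1/2.

-1/2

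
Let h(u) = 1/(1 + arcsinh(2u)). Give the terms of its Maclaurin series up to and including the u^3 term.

Substitute the inner expansion into the outer series and collect powers.
h(0) = 1
h′(0) = -2
h′′(0) = 8
h′′′(0) = -40
Dividing each by k! gives the coefficients c_0, ..., c_3.

-20*u^3/3 + 4*u^2 - 2*u + 1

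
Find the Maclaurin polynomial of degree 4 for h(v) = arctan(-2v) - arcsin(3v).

-11*v^3/6 - 5*v

Add the two expansions coefficient-wise.
h(0) = 0
h′(0) = -5
h′′(0) = 0
h′′′(0) = -11
h^(4)(0) = 0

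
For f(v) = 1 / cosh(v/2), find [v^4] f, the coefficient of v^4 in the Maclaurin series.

Write the quotient as an unknown series and match coefficients against numerator = denominator · series.
f(0) = 1
f′(0) = 0
f′′(0) = -1/4
f′′′(0) = 0
f^(4)(0) = 5/16
So c_4 = f^(4)(0)/4! = 5/384.

5/384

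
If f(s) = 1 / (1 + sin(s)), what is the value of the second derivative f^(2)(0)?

Write 1/(1+u) = 1 - u + u^2 - u^3 + ... and substitute the series for u.
The coefficient of s^2 in the expansion is 1, so f′′(0) = 2! * (1) = 2.

2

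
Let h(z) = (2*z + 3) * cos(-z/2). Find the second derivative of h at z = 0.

Shift and add copies of the series according to the polynomial's terms.
From the series, [z^2] h = -3/8; multiply by 2! = 2 to get -3/4.

-3/4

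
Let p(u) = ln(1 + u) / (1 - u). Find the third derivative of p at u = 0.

5

Write out both Maclaurin series and multiply, keeping only the needed powers.
The coefficient of u^3 in the expansion is 5/6, so p′′′(0) = 3! * (5/6) = 5.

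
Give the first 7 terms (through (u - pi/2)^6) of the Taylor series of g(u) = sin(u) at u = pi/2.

Apply the Taylor formula c_k = f^(k)(a)/k!.

-(u - pi/2)^6/720 + (u - pi/2)^4/24 - (u - pi/2)^2/2 + 1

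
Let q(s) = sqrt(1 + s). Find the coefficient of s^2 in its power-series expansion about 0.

q(0) = 1
q′(0) = 1/2
q′′(0) = -1/4
The Taylor polynomial is Σ q^(k)(0)/k! · s^k.

-1/8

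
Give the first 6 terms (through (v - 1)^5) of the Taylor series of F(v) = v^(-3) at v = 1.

F(1) = 1
F′(1) = -3
F′′(1) = 12
F′′′(1) = -60
F^(4)(1) = 360
F^(5)(1) = -2520
The Taylor polynomial is Σ F^(k)(1)/k! · (v - 1)^k.

-21*(v - 1)^5 + 15*(v - 1)^4 - 10*(v - 1)^3 + 6*(v - 1)^2 - 3*(v - 1) + 1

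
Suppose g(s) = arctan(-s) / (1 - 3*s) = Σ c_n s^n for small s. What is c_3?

-26/3

Multiply the numerator's expansion by the denominator's geometric series.
g(0) = 0
g′(0) = -1
g′′(0) = -6
g′′′(0) = -52
The Taylor polynomial is Σ g^(k)(0)/k! · s^k.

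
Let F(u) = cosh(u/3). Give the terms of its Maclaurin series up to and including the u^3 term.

u^2/18 + 1

Compute the successive derivatives at the expansion point and divide by k!.
F(0) = 1
F′(0) = 0
F′′(0) = 1/9
F′′′(0) = 0
Then c_k = F^(k)(0)/k! gives each Taylor coefficient.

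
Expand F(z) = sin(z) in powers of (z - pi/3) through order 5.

(z - pi/3)^5/240 + sqrt(3)*(z - pi/3)^4/48 - (z - pi/3)^3/12 - sqrt(3)*(z - pi/3)^2/4 + (z - pi/3)/2 + sqrt(3)/2

[(z - pi/3)^0] = sqrt(3)/2;  [(z - pi/3)^1] = 1/2;  [(z - pi/3)^2] = -sqrt(3)/4;  [(z - pi/3)^3] = -1/12;  [(z - pi/3)^4] = sqrt(3)/48;  [(z - pi/3)^5] = 1/240.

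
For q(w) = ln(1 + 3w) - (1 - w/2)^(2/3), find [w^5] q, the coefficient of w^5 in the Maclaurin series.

Add the two expansions coefficient-wise.
q(0) = -1
q′(0) = 10/3
q′′(0) = -161/18
q′′′(0) = 1459/27
q^(4)(0) = -78725/162
q^(5)(0) = 2834387/486
So c_5 = q^(5)(0)/5! = 2834387/58320.

2834387/58320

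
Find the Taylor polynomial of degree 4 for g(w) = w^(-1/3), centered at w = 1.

Compute the successive derivatives at the expansion point and divide by k!.
g(1) = 1
g′(1) = -1/3
g′′(1) = 4/9
g′′′(1) = -28/27
g^(4)(1) = 280/81
Then c_k = g^(k)(1)/k! gives each Taylor coefficient.

35*(w - 1)^4/243 - 14*(w - 1)^3/81 + 2*(w - 1)^2/9 - (w - 1)/3 + 1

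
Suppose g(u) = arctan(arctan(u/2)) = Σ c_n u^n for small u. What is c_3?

Plug the Maclaurin series of the inner function into that of the outer and collect terms.

-1/12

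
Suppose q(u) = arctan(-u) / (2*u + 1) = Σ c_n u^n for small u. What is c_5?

Use 1/(1 - r) = Σ r^k on the denominator, then take the Cauchy product.
[u^0] = 0;  [u^1] = -1;  [u^2] = 2;  [u^3] = -11/3;  [u^4] = 22/3;  [u^5] = -223/15.

-223/15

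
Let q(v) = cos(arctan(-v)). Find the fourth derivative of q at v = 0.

Compose series: expand the inner function first, then feed it into the outer expansion.
From the series, [v^4] q = 3/8; multiply by 4! = 24 to get 9.

9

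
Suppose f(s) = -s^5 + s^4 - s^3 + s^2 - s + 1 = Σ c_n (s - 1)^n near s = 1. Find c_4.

-4

Differentiate repeatedly and evaluate at the center.
f(1) = 0
f′(1) = -3
f′′(1) = -12
f′′′(1) = -42
f^(4)(1) = -96
Then c_k = f^(k)(1)/k! gives each Taylor coefficient.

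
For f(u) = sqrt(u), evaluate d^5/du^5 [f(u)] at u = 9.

35/209952

The coefficient of (u - 9)^5 in the expansion is 7/5038848, so f^(5)(9) = 5! * (7/5038848) = 35/209952.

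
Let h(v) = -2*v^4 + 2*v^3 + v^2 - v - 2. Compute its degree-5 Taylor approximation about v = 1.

-2*(v - 1)^4 - 6*(v - 1)^3 - 5*(v - 1)^2 - (v - 1) - 2

h(1) = -2
h′(1) = -1
h′′(1) = -10
h′′′(1) = -36
h^(4)(1) = -48
h^(5)(1) = 0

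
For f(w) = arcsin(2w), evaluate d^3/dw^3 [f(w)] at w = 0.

8

The coefficient of w^3 in the expansion is 4/3, so f′′′(0) = 3! * (4/3) = 8.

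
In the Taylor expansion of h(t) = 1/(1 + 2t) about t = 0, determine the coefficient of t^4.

Differentiate repeatedly and evaluate at the center.
h(0) = 1
h′(0) = -2
h′′(0) = 8
h′′′(0) = -48
h^(4)(0) = 384
So c_4 = h^(4)(0)/4! = 16.

16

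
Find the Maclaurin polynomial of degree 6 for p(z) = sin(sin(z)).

z^5/10 - z^3/3 + z

Compose series: expand the inner function first, then feed it into the outer expansion.
p(0) = 0
p′(0) = 1
p′′(0) = 0
p′′′(0) = -2
p^(4)(0) = 0
p^(5)(0) = 12
p^(6)(0) = 0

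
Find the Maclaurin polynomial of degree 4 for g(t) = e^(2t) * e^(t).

27*t^4/8 + 9*t^3/2 + 9*t^2/2 + 3*t + 1

Write out both Maclaurin series and multiply, keeping only the needed powers.
[t^0] = 1;  [t^1] = 3;  [t^2] = 9/2;  [t^3] = 9/2;  [t^4] = 27/8.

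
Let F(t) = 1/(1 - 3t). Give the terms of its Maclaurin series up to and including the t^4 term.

[t^0] = 1;  [t^1] = 3;  [t^2] = 9;  [t^3] = 27;  [t^4] = 81.

81*t^4 + 27*t^3 + 9*t^2 + 3*t + 1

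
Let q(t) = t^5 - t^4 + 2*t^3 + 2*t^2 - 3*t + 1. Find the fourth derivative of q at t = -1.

The coefficient of (t + 1)^4 in the expansion is -6, so q^(4)(-1) = 4! * (-6) = -144.

-144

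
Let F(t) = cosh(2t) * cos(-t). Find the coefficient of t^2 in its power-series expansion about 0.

3/2

Expand each factor separately, then convolve coefficients.
F(0) = 1
F′(0) = 0
F′′(0) = 3
The Taylor polynomial is Σ F^(k)(0)/k! · t^k.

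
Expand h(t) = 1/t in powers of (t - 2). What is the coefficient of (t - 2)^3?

h(2) = 1/2
h′(2) = -1/4
h′′(2) = 1/4
h′′′(2) = -3/8
Then c_k = h^(k)(2)/k! gives each Taylor coefficient.

-1/16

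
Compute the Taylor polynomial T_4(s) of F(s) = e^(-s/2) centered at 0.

s^4/384 - s^3/48 + s^2/8 - s/2 + 1

F(0) = 1
F′(0) = -1/2
F′′(0) = 1/4
F′′′(0) = -1/8
F^(4)(0) = 1/16
The Taylor polynomial is Σ F^(k)(0)/k! · s^k.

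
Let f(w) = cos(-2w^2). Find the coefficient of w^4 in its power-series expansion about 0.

Use the known series and substitute for the argument.

-2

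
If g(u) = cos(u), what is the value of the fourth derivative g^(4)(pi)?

-1

Use the known series and substitute for the argument.
From the series, [(u - pi)^4] g = -1/24; multiply by 4! = 24 to get -1.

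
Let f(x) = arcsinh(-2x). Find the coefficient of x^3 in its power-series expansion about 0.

f(0) = 0
f′(0) = -2
f′′(0) = 0
f′′′(0) = 8
So c_3 = f′′′(0)/3! = 4/3.

4/3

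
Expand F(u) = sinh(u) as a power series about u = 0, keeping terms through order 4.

u^3/6 + u

F(0) = 0
F′(0) = 1
F′′(0) = 0
F′′′(0) = 1
F^(4)(0) = 0
Then c_k = F^(k)(0)/k! gives each Taylor coefficient.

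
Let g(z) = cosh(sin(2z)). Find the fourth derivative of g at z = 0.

-48

Plug the Maclaurin series of the inner function into that of the outer and collect terms.
The coefficient of z^4 in the expansion is -2, so g^(4)(0) = 4! * (-2) = -48.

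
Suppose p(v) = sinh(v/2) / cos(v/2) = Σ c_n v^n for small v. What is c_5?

3/320

Write the quotient as an unknown series and match coefficients against numerator = denominator · series.
p(0) = 0
p′(0) = 1/2
p′′(0) = 0
p′′′(0) = 1/2
p^(4)(0) = 0
p^(5)(0) = 9/8
Dividing each by k! gives the coefficients c_0, ..., c_5.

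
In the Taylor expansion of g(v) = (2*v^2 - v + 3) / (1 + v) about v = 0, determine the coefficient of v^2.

Shift and add copies of the series according to the polynomial's terms.
[v^0] = 3;  [v^1] = -4;  [v^2] = 6.
So c_2 = g′′(0)/2! = 6.

6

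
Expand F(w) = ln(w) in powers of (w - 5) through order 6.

F(5) = ln(5)
F′(5) = 1/5
F′′(5) = -1/25
F′′′(5) = 2/125
F^(4)(5) = -6/625
F^(5)(5) = 24/3125
F^(6)(5) = -24/3125
Then c_k = F^(k)(5)/k! gives each Taylor coefficient.

-(w - 5)^6/93750 + (w - 5)^5/15625 - (w - 5)^4/2500 + (w - 5)^3/375 - (w - 5)^2/50 + (w - 5)/5 + ln(5)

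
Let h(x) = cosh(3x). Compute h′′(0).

9

The coefficient of x^2 in the expansion is 9/2, so h′′(0) = 2! * (9/2) = 9.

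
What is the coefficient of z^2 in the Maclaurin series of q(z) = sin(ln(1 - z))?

-1/2

Plug the Maclaurin series of the inner function into that of the outer and collect terms.
q(0) = 0
q′(0) = -1
q′′(0) = -1
So c_2 = q′′(0)/2! = -1/2.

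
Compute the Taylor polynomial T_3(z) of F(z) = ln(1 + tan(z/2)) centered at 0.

z^3/12 - z^2/8 + z/2

Compose series: expand the inner function first, then feed it into the outer expansion.
F(0) = 0
F′(0) = 1/2
F′′(0) = -1/4
F′′′(0) = 1/2
Dividing each by k! gives the coefficients c_0, ..., c_3.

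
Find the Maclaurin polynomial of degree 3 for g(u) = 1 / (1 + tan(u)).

-4*u^3/3 + u^2 - u + 1

Use the geometric series for the reciprocal, then substitute.
g(0) = 1
g′(0) = -1
g′′(0) = 2
g′′′(0) = -8
The Taylor polynomial is Σ g^(k)(0)/k! · u^k.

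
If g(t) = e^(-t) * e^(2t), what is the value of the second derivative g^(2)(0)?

1

Take the Cauchy product of the two expansions.
The coefficient of t^2 in the expansion is 1/2, so g′′(0) = 2! * (1/2) = 1.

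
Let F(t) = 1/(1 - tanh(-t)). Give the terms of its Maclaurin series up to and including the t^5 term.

-2*t^5/15 + t^4/3 - 2*t^3/3 + t^2 - t + 1

Let u equal the inner series; expand the outer function in u and truncate.
[t^0] = 1;  [t^1] = -1;  [t^2] = 1;  [t^3] = -2/3;  [t^4] = 1/3;  [t^5] = -2/15.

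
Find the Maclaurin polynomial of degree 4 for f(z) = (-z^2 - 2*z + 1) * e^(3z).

-81*z^4/8 - 15*z^3/2 - 5*z^2/2 + z + 1

Shift and add copies of the series according to the polynomial's terms.
[z^0] = 1;  [z^1] = 1;  [z^2] = -5/2;  [z^3] = -15/2;  [z^4] = -81/8.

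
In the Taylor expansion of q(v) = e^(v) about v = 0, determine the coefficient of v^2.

1/2

Compute the successive derivatives at the expansion point and divide by k!.
q(0) = 1
q′(0) = 1
q′′(0) = 1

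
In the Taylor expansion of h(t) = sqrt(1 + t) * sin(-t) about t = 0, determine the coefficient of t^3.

7/24

Write out both Maclaurin series and multiply, keeping only the needed powers.
[t^0] = 0;  [t^1] = -1;  [t^2] = -1/2;  [t^3] = 7/24.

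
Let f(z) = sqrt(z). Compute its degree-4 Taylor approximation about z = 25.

-(z - 25)^4/2000000 + (z - 25)^3/50000 - (z - 25)^2/1000 + (z - 25)/10 + 5

Differentiate repeatedly and evaluate at the center.
f(25) = 5
f′(25) = 1/10
f′′(25) = -1/500
f′′′(25) = 3/25000
f^(4)(25) = -3/250000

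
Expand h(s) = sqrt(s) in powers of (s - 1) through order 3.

(s - 1)^3/16 - (s - 1)^2/8 + (s - 1)/2 + 1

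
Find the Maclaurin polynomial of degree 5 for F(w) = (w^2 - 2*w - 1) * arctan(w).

-8*w^5/15 + 2*w^4/3 + 4*w^3/3 - 2*w^2 - w

Multiply each power in the prefactor through the base expansion.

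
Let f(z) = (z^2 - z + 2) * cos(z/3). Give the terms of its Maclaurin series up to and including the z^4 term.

Distribute the polynomial across the series and collect like powers.

-53*z^4/972 + z^3/18 + 8*z^2/9 - z + 2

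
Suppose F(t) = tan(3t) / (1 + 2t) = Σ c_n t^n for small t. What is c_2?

-6

Take the Cauchy product of the two expansions.
F(0) = 0
F′(0) = 3
F′′(0) = -12
So c_2 = F′′(0)/2! = -6.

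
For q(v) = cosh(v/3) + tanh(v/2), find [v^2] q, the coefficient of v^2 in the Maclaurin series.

1/18

Add the two expansions coefficient-wise.
q(0) = 1
q′(0) = 1/2
q′′(0) = 1/9
So c_2 = q′′(0)/2! = 1/18.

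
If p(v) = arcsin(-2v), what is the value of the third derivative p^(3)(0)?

Use the known series and substitute for the argument.
From the series, [v^3] p = -4/3; multiply by 3! = 6 to get -8.

-8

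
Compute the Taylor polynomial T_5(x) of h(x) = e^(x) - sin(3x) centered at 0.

-121*x^5/60 + x^4/24 + 14*x^3/3 + x^2/2 - 2*x + 1

Add the two expansions coefficient-wise.
[x^0] = 1;  [x^1] = -2;  [x^2] = 1/2;  [x^3] = 14/3;  [x^4] = 1/24;  [x^5] = -121/60.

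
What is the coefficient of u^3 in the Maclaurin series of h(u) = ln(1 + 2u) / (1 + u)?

20/3

Write out both Maclaurin series and multiply, keeping only the needed powers.
h(0) = 0
h′(0) = 2
h′′(0) = -8
h′′′(0) = 40
So c_3 = h′′′(0)/3! = 20/3.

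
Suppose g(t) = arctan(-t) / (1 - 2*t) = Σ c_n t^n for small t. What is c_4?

Multiply the numerator's expansion by the denominator's geometric series.
g(0) = 0
g′(0) = -1
g′′(0) = -4
g′′′(0) = -22
g^(4)(0) = -176
Then c_k = g^(k)(0)/k! gives each Taylor coefficient.

-22/3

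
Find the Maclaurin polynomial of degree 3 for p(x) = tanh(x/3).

Use the known series and substitute for the argument.
p(0) = 0
p′(0) = 1/3
p′′(0) = 0
p′′′(0) = -2/27

-x^3/81 + x/3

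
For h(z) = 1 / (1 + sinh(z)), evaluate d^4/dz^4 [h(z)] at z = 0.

32

Write 1/(1+u) = 1 - u + u^2 - u^3 + ... and substitute the series for u.
The coefficient of z^4 in the expansion is 4/3, so h^(4)(0) = 4! * (4/3) = 32.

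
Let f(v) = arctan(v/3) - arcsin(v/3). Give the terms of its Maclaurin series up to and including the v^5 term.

Expand each term separately and add.
[v^0] = 0;  [v^1] = 0;  [v^2] = 0;  [v^3] = -1/54;  [v^4] = 0;  [v^5] = 1/1944.

v^5/1944 - v^3/54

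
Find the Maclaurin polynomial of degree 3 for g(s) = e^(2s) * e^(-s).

s^3/6 + s^2/2 + s + 1

Expand each factor separately, then convolve coefficients.
[s^0] = 1;  [s^1] = 1;  [s^2] = 1/2;  [s^3] = 1/6.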